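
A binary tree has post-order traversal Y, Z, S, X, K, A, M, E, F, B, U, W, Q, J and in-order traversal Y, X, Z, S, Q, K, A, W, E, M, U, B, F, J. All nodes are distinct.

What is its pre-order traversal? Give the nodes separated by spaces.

J Q X Y S Z W A K U E M B F

The last element of post-order is the root; it splits in-order into left and right subtrees.
Root J: left subtree has 13 nodes {Y, X, Z, S, Q, K, A, W, E, M, U, B, F}, right has 0 { }.
  Root Q: left subtree has 4 nodes {Y, X, Z, S}, right has 8 {K, A, W, E, M, U, B, F}.
    Root X: left subtree has 1 node {Y}, right has 2 {Z, S}.
      Root S: left subtree has 1 node {Z}, right has 0 { }.
    Root W: left subtree has 2 nodes {K, A}, right has 5 {E, M, U, B, F}.
      Root A: left subtree has 1 node {K}, right has 0 { }.
      Root U: left subtree has 2 nodes {E, M}, right has 2 {B, F}.
        Root E: left subtree has 0 nodes { }, right has 1 {M}.
        Root B: left subtree has 0 nodes { }, right has 1 {F}.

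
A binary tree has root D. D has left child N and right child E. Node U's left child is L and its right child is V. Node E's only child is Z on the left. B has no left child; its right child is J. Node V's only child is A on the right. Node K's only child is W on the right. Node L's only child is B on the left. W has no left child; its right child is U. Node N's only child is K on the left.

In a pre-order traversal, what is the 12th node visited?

Pre-order visits the node, then its left subtree, then its right subtree.
Visit D.
At D: go left to N.
  Visit N.
  At N: go left to K.
    Visit K.
    At K: no left child.
    At K: go right to W.
      Visit W.
      At W: no left child.
      At W: go right to U.
        Visit U.
        At U: go left to L.
          Visit L.
          At L: go left to B.
            Visit B.
            At B: no left child.
            At B: go right to J.
              J is a leaf — visit J.
          At L: no right child.
        At U: go right to V.
          Visit V.
          At V: no left child.
          At V: go right to A.
            A is a leaf — visit A.
  At N: no right child.
At D: go right to E.
  Visit E.
  At E: go left to Z.
    Z is a leaf — visit Z.
  At E: no right child.
Full pre-order sequence: D, N, K, W, U, L, B, J, V, A, E, Z.

Z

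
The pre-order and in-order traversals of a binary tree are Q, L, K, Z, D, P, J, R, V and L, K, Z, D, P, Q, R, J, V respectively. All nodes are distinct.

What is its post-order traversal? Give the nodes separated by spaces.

The first element of pre-order is the root; it splits in-order into left and right subtrees.
Root Q: left subtree has 5 nodes {L, K, Z, D, P}, right has 3 {R, J, V}.
  Root L: left subtree has 0 nodes { }, right has 4 {K, Z, D, P}.
    Root K: left subtree has 0 nodes { }, right has 3 {Z, D, P}.
      Root Z: left subtree has 0 nodes { }, right has 2 {D, P}.
        Root D: left subtree has 0 nodes { }, right has 1 {P}.
  Root J: left subtree has 1 node {R}, right has 1 {V}.

P D Z K L R V J Q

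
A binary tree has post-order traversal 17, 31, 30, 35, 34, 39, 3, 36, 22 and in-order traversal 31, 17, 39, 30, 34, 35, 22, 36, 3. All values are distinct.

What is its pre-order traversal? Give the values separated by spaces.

22 39 31 17 34 30 35 36 3

The last element of post-order is the root; it splits in-order into left and right subtrees.
Root 22: left subtree has 6 nodes {31, 17, 39, 30, 34, 35}, right has 2 {36, 3}.
  Root 39: left subtree has 2 nodes {31, 17}, right has 3 {30, 34, 35}.
    Root 31: left subtree has 0 nodes { }, right has 1 {17}.
    Root 34: left subtree has 1 node {30}, right has 1 {35}.
  Root 36: left subtree has 0 nodes { }, right has 1 {3}.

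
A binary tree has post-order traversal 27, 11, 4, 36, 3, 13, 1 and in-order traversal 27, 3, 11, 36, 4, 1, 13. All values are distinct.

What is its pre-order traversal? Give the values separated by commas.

1, 3, 27, 36, 11, 4, 13

The last element of post-order is the root; it splits in-order into left and right subtrees.
Root 1: left subtree has 5 nodes {27, 3, 11, 36, 4}, right has 1 {13}.
  Root 3: left subtree has 1 node {27}, right has 3 {11, 36, 4}.
    Root 36: left subtree has 1 node {11}, right has 1 {4}.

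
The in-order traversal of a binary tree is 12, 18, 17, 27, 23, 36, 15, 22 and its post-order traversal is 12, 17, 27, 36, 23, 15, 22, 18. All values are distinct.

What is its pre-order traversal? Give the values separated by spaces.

The last element of post-order is the root; it splits in-order into left and right subtrees.
Root 18: left subtree has 1 node {12}, right has 6 {17, 27, 23, 36, 15, 22}.
  Root 22: left subtree has 5 nodes {17, 27, 23, 36, 15}, right has 0 { }.
    Root 15: left subtree has 4 nodes {17, 27, 23, 36}, right has 0 { }.
      Root 23: left subtree has 2 nodes {17, 27}, right has 1 {36}.
        Root 27: left subtree has 1 node {17}, right has 0 { }.

18 12 22 15 23 27 17 36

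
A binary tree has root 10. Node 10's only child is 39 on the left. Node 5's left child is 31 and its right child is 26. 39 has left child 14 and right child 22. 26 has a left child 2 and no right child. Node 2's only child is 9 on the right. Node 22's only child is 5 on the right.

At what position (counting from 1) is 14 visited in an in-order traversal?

In-order visits the left subtree, then the node, then the right subtree.
At 10: go left to 39.
  At 39: go left to 14.
    14 is a leaf — visit 14.
  Visit 39.
  At 39: go right to 22.
    At 22: no left child.
    Visit 22.
    At 22: go right to 5.
      At 5: go left to 31.
        31 is a leaf — visit 31.
      Visit 5.
      At 5: go right to 26.
        At 26: go left to 2.
          At 2: no left child.
          Visit 2.
          At 2: go right to 9.
            9 is a leaf — visit 9.
        Visit 26.
        At 26: no right child.
Visit 10.
At 10: no right child.
Full in-order sequence: 14, 39, 22, 31, 5, 2, 9, 26, 10.

1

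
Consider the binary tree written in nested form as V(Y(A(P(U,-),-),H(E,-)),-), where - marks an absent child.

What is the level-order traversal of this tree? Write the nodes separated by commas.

Level-order visits nodes level by level from the root, left to right within each level.
Level 0: V
Level 1: Y
Level 2: A, H
Level 3: P, E
Level 4: U

V, Y, A, H, P, E, U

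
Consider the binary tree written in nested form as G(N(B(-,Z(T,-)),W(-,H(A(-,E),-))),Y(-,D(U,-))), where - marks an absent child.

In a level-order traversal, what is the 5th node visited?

Level-order visits nodes level by level from the root, left to right within each level.
Level 0: G
Level 1: N, Y
Level 2: B, W, D
Level 3: Z, H, U
Level 4: T, A
Level 5: E
Full level-order sequence: G, N, Y, B, W, D, Z, H, U, T, A, E.

W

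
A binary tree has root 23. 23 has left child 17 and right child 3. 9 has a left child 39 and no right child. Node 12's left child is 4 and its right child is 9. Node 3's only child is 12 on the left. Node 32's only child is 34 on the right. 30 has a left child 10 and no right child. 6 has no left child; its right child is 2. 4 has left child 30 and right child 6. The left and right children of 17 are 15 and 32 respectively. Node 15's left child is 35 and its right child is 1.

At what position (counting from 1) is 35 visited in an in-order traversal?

1

In-order visits the left subtree, then the node, then the right subtree.
At 23: go left to 17.
  At 17: go left to 15.
    At 15: go left to 35.
      35 is a leaf — visit 35.
    Visit 15.
    At 15: go right to 1.
      1 is a leaf — visit 1.
  Visit 17.
  At 17: go right to 32.
    At 32: no left child.
    Visit 32.
    At 32: go right to 34.
      34 is a leaf — visit 34.
Visit 23.
At 23: go right to 3.
  At 3: go left to 12.
    At 12: go left to 4.
      At 4: go left to 30.
        At 30: go left to 10.
          10 is a leaf — visit 10.
        Visit 30.
        At 30: no right child.
      Visit 4.
      At 4: go right to 6.
        At 6: no left child.
        Visit 6.
        At 6: go right to 2.
          2 is a leaf — visit 2.
    Visit 12.
    At 12: go right to 9.
      At 9: go left to 39.
        39 is a leaf — visit 39.
      Visit 9.
      At 9: no right child.
  Visit 3.
  At 3: no right child.
Full in-order sequence: 35, 15, 1, 17, 32, 34, 23, 10, 30, 4, 6, 2, 12, 39, 9, 3.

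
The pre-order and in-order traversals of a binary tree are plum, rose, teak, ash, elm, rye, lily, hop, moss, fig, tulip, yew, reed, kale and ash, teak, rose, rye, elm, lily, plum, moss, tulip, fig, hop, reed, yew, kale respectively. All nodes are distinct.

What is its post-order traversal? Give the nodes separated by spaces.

The first element of pre-order is the root; it splits in-order into left and right subtrees.
Root plum: left subtree has 6 nodes {ash, teak, rose, rye, elm, lily}, right has 7 {moss, tulip, fig, hop, reed, yew, kale}.
  Root rose: left subtree has 2 nodes {ash, teak}, right has 3 {rye, elm, lily}.
    Root teak: left subtree has 1 node {ash}, right has 0 { }.
    Root elm: left subtree has 1 node {rye}, right has 1 {lily}.
  Root hop: left subtree has 3 nodes {moss, tulip, fig}, right has 3 {reed, yew, kale}.
    Root moss: left subtree has 0 nodes { }, right has 2 {tulip, fig}.
      Root fig: left subtree has 1 node {tulip}, right has 0 { }.
    Root yew: left subtree has 1 node {reed}, right has 1 {kale}.

ash teak rye lily elm rose tulip fig moss reed kale yew hop plum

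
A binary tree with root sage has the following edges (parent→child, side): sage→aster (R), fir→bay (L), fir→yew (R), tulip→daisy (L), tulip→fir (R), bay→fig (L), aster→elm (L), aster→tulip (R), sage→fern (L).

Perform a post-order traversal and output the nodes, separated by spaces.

fern elm daisy fig bay yew fir tulip aster sage

Post-order visits the left subtree, then the right subtree, then the node.
At sage: go left to fern.
  fern is a leaf — visit fern.
At sage: go right to aster.
  At aster: go left to elm.
    elm is a leaf — visit elm.
  At aster: go right to tulip.
    At tulip: go left to daisy.
      daisy is a leaf — visit daisy.
    At tulip: go right to fir.
      At fir: go left to bay.
        At bay: go left to fig.
          fig is a leaf — visit fig.
        At bay: no right child.
        Visit bay.
      At fir: go right to yew.
        yew is a leaf — visit yew.
      Visit fir.
    Visit tulip.
  Visit aster.
Visit sage.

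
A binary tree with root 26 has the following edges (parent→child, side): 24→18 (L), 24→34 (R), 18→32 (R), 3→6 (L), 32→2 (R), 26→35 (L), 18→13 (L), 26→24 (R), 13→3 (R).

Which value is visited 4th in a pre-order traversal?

Pre-order visits the node, then its left subtree, then its right subtree.
Visit 26.
At 26: go left to 35.
  35 is a leaf — visit 35.
At 26: go right to 24.
  Visit 24.
  At 24: go left to 18.
    Visit 18.
    At 18: go left to 13.
      Visit 13.
      At 13: no left child.
      At 13: go right to 3.
        Visit 3.
        At 3: go left to 6.
          6 is a leaf — visit 6.
        At 3: no right child.
    At 18: go right to 32.
      Visit 32.
      At 32: no left child.
      At 32: go right to 2.
        2 is a leaf — visit 2.
  At 24: go right to 34.
    34 is a leaf — visit 34.
Full pre-order sequence: 26, 35, 24, 18, 13, 3, 6, 32, 2, 34.

18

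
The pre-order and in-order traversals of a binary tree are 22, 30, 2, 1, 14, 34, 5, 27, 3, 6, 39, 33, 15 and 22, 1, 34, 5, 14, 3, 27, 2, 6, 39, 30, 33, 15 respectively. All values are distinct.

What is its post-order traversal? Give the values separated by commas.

The first element of pre-order is the root; it splits in-order into left and right subtrees.
Root 22: left subtree has 0 nodes { }, right has 12 {1, 34, 5, 14, 3, 27, 2, 6, 39, 30, 33, 15}.
  Root 30: left subtree has 9 nodes {1, 34, 5, 14, 3, 27, 2, 6, 39}, right has 2 {33, 15}.
    Root 2: left subtree has 6 nodes {1, 34, 5, 14, 3, 27}, right has 2 {6, 39}.
      Root 1: left subtree has 0 nodes { }, right has 5 {34, 5, 14, 3, 27}.
        Root 14: left subtree has 2 nodes {34, 5}, right has 2 {3, 27}.
          Root 34: left subtree has 0 nodes { }, right has 1 {5}.
          Root 27: left subtree has 1 node {3}, right has 0 { }.
      Root 6: left subtree has 0 nodes { }, right has 1 {39}.
    Root 33: left subtree has 0 nodes { }, right has 1 {15}.

5, 34, 3, 27, 14, 1, 39, 6, 2, 15, 33, 30, 22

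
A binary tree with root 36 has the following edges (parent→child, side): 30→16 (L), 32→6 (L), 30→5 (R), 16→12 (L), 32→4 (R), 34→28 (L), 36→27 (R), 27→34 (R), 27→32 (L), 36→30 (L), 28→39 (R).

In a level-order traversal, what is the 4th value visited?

16

Level-order visits nodes level by level from the root, left to right within each level.
Level 0: 36
Level 1: 30, 27
Level 2: 16, 5, 32, 34
Level 3: 12, 6, 4, 28
Level 4: 39
Full level-order sequence: 36, 30, 27, 16, 5, 32, 34, 12, 6, 4, 28, 39.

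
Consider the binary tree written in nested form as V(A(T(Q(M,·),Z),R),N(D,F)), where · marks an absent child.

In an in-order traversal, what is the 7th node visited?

In-order visits the left subtree, then the node, then the right subtree.
At V: go left to A.
  At A: go left to T.
    At T: go left to Q.
      At Q: go left to M.
        M is a leaf — visit M.
      Visit Q.
      At Q: no right child.
    Visit T.
    At T: go right to Z.
      Z is a leaf — visit Z.
  Visit A.
  At A: go right to R.
    R is a leaf — visit R.
Visit V.
At V: go right to N.
  At N: go left to D.
    D is a leaf — visit D.
  Visit N.
  At N: go right to F.
    F is a leaf — visit F.
Full in-order sequence: M, Q, T, Z, A, R, V, D, N, F.

V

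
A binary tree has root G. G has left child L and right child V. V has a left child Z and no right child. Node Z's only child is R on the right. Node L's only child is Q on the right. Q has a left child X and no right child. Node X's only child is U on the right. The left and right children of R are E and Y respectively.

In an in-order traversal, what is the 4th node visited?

In-order visits the left subtree, then the node, then the right subtree.
At G: go left to L.
  At L: no left child.
  Visit L.
  At L: go right to Q.
    At Q: go left to X.
      At X: no left child.
      Visit X.
      At X: go right to U.
        U is a leaf — visit U.
    Visit Q.
    At Q: no right child.
Visit G.
At G: go right to V.
  At V: go left to Z.
    At Z: no left child.
    Visit Z.
    At Z: go right to R.
      At R: go left to E.
        E is a leaf — visit E.
      Visit R.
      At R: go right to Y.
        Y is a leaf — visit Y.
  Visit V.
  At V: no right child.
Full in-order sequence: L, X, U, Q, G, Z, E, R, Y, V.

Q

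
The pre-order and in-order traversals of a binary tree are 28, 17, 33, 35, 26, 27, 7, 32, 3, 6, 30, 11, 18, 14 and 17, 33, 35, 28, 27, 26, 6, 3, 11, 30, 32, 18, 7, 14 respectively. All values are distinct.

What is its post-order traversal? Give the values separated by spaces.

35 33 17 27 6 11 30 3 18 32 14 7 26 28

The first element of pre-order is the root; it splits in-order into left and right subtrees.
Root 28: left subtree has 3 nodes {17, 33, 35}, right has 10 {27, 26, 6, 3, 11, 30, 32, 18, 7, 14}.
  Root 17: left subtree has 0 nodes { }, right has 2 {33, 35}.
    Root 33: left subtree has 0 nodes { }, right has 1 {35}.
  Root 26: left subtree has 1 node {27}, right has 8 {6, 3, 11, 30, 32, 18, 7, 14}.
    Root 7: left subtree has 6 nodes {6, 3, 11, 30, 32, 18}, right has 1 {14}.
      Root 32: left subtree has 4 nodes {6, 3, 11, 30}, right has 1 {18}.
        Root 3: left subtree has 1 node {6}, right has 2 {11, 30}.
          Root 30: left subtree has 1 node {11}, right has 0 { }.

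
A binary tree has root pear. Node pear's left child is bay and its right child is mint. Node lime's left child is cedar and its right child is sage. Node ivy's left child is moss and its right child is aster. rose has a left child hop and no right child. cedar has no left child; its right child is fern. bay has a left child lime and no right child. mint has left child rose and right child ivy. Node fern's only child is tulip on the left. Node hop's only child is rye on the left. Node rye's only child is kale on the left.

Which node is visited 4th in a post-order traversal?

sage

Post-order visits the left subtree, then the right subtree, then the node.
At pear: go left to bay.
  At bay: go left to lime.
    At lime: go left to cedar.
      At cedar: no left child.
      At cedar: go right to fern.
        At fern: go left to tulip.
          tulip is a leaf — visit tulip.
        At fern: no right child.
        Visit fern.
      Visit cedar.
    At lime: go right to sage.
      sage is a leaf — visit sage.
    Visit lime.
  At bay: no right child.
  Visit bay.
At pear: go right to mint.
  At mint: go left to rose.
    At rose: go left to hop.
      At hop: go left to rye.
        At rye: go left to kale.
          kale is a leaf — visit kale.
        At rye: no right child.
        Visit rye.
      At hop: no right child.
      Visit hop.
    At rose: no right child.
    Visit rose.
  At mint: go right to ivy.
    At ivy: go left to moss.
      moss is a leaf — visit moss.
    At ivy: go right to aster.
      aster is a leaf — visit aster.
    Visit ivy.
  Visit mint.
Visit pear.
Full post-order sequence: tulip, fern, cedar, sage, lime, bay, kale, rye, hop, rose, moss, aster, ivy, mint, pear.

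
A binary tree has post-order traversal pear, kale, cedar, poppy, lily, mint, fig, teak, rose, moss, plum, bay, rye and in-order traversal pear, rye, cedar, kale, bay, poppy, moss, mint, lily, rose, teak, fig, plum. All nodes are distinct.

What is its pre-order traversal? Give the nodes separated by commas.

The last element of post-order is the root; it splits in-order into left and right subtrees.
Root rye: left subtree has 1 node {pear}, right has 11 {cedar, kale, bay, poppy, moss, mint, lily, rose, teak, fig, plum}.
  Root bay: left subtree has 2 nodes {cedar, kale}, right has 8 {poppy, moss, mint, lily, rose, teak, fig, plum}.
    Root cedar: left subtree has 0 nodes { }, right has 1 {kale}.
    Root plum: left subtree has 7 nodes {poppy, moss, mint, lily, rose, teak, fig}, right has 0 { }.
      Root moss: left subtree has 1 node {poppy}, right has 5 {mint, lily, rose, teak, fig}.
        Root rose: left subtree has 2 nodes {mint, lily}, right has 2 {teak, fig}.
          Root mint: left subtree has 0 nodes { }, right has 1 {lily}.
          Root teak: left subtree has 0 nodes { }, right has 1 {fig}.

rye, pear, bay, cedar, kale, plum, moss, poppy, rose, mint, lily, teak, fig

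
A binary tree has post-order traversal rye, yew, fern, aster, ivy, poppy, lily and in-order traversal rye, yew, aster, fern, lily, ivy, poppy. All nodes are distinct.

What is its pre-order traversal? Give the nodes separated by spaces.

lily aster yew rye fern poppy ivy

The last element of post-order is the root; it splits in-order into left and right subtrees.
Root lily: left subtree has 4 nodes {rye, yew, aster, fern}, right has 2 {ivy, poppy}.
  Root aster: left subtree has 2 nodes {rye, yew}, right has 1 {fern}.
    Root yew: left subtree has 1 node {rye}, right has 0 { }.
  Root poppy: left subtree has 1 node {ivy}, right has 0 { }.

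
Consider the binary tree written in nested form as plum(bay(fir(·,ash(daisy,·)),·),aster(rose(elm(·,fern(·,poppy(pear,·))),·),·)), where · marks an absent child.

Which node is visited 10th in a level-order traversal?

Level-order visits nodes level by level from the root, left to right within each level.
Level 0: plum
Level 1: bay, aster
Level 2: fir, rose
Level 3: ash, elm
Level 4: daisy, fern
Level 5: poppy
Level 6: pear
Full level-order sequence: plum, bay, aster, fir, rose, ash, elm, daisy, fern, poppy, pear.

poppy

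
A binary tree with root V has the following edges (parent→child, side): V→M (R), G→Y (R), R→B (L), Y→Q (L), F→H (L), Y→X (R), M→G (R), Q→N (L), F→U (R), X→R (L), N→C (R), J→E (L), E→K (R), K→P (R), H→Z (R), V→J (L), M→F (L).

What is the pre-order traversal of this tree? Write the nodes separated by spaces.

Pre-order visits the node, then its left subtree, then its right subtree.
Visit V.
At V: go left to J.
  Visit J.
  At J: go left to E.
    Visit E.
    At E: no left child.
    At E: go right to K.
      Visit K.
      At K: no left child.
      At K: go right to P.
        P is a leaf — visit P.
  At J: no right child.
At V: go right to M.
  Visit M.
  At M: go left to F.
    Visit F.
    At F: go left to H.
      Visit H.
      At H: no left child.
      At H: go right to Z.
        Z is a leaf — visit Z.
    At F: go right to U.
      U is a leaf — visit U.
  At M: go right to G.
    Visit G.
    At G: no left child.
    At G: go right to Y.
      Visit Y.
      At Y: go left to Q.
        Visit Q.
        At Q: go left to N.
          Visit N.
          At N: no left child.
          At N: go right to C.
            C is a leaf — visit C.
        At Q: no right child.
      At Y: go right to X.
        Visit X.
        At X: go left to R.
          Visit R.
          At R: go left to B.
            B is a leaf — visit B.
          At R: no right child.
        At X: no right child.

V J E K P M F H Z U G Y Q N C X R B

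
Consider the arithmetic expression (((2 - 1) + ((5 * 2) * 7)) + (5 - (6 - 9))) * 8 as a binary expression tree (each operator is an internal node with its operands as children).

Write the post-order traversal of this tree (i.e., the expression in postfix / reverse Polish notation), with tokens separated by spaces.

Post-order on an expression tree gives postfix notation: for each operator, emit left operand, right operand, then the operator.

2 1 - 5 2 * 7 * + 5 6 9 - - + 8 *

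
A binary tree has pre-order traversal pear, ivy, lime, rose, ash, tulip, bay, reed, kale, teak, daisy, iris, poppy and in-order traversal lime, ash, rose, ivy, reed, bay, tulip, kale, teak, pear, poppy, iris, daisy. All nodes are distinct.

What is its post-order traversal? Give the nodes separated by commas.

ash, rose, lime, reed, bay, teak, kale, tulip, ivy, poppy, iris, daisy, pear

The first element of pre-order is the root; it splits in-order into left and right subtrees.
Root pear: left subtree has 9 nodes {lime, ash, rose, ivy, reed, bay, tulip, kale, teak}, right has 3 {poppy, iris, daisy}.
  Root ivy: left subtree has 3 nodes {lime, ash, rose}, right has 5 {reed, bay, tulip, kale, teak}.
    Root lime: left subtree has 0 nodes { }, right has 2 {ash, rose}.
      Root rose: left subtree has 1 node {ash}, right has 0 { }.
    Root tulip: left subtree has 2 nodes {reed, bay}, right has 2 {kale, teak}.
      Root bay: left subtree has 1 node {reed}, right has 0 { }.
      Root kale: left subtree has 0 nodes { }, right has 1 {teak}.
  Root daisy: left subtree has 2 nodes {poppy, iris}, right has 0 { }.
    Root iris: left subtree has 1 node {poppy}, right has 0 { }.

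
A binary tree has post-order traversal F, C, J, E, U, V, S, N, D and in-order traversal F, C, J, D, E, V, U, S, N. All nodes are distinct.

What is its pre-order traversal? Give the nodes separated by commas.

D, J, C, F, N, S, V, E, U

The last element of post-order is the root; it splits in-order into left and right subtrees.
Root D: left subtree has 3 nodes {F, C, J}, right has 5 {E, V, U, S, N}.
  Root J: left subtree has 2 nodes {F, C}, right has 0 { }.
    Root C: left subtree has 1 node {F}, right has 0 { }.
  Root N: left subtree has 4 nodes {E, V, U, S}, right has 0 { }.
    Root S: left subtree has 3 nodes {E, V, U}, right has 0 { }.
      Root V: left subtree has 1 node {E}, right has 1 {U}.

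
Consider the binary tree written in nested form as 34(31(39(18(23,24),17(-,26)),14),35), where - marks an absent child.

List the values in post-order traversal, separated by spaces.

23 24 18 26 17 39 14 31 35 34

Post-order visits the left subtree, then the right subtree, then the node.
At 34: go left to 31.
  At 31: go left to 39.
    At 39: go left to 18.
      At 18: go left to 23.
        23 is a leaf — visit 23.
      At 18: go right to 24.
        24 is a leaf — visit 24.
      Visit 18.
    At 39: go right to 17.
      At 17: no left child.
      At 17: go right to 26.
        26 is a leaf — visit 26.
      Visit 17.
    Visit 39.
  At 31: go right to 14.
    14 is a leaf — visit 14.
  Visit 31.
At 34: go right to 35.
  35 is a leaf — visit 35.
Visit 34.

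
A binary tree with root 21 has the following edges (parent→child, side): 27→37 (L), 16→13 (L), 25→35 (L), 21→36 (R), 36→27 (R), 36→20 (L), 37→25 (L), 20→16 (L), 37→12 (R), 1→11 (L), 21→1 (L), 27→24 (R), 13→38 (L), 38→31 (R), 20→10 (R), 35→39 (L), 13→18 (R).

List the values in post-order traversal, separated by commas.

11, 1, 31, 38, 18, 13, 16, 10, 20, 39, 35, 25, 12, 37, 24, 27, 36, 21

Post-order visits the left subtree, then the right subtree, then the node.
At 21: go left to 1.
  At 1: go left to 11.
    11 is a leaf — visit 11.
  At 1: no right child.
  Visit 1.
At 21: go right to 36.
  At 36: go left to 20.
    At 20: go left to 16.
      At 16: go left to 13.
        At 13: go left to 38.
          At 38: no left child.
          At 38: go right to 31.
            31 is a leaf — visit 31.
          Visit 38.
        At 13: go right to 18.
          18 is a leaf — visit 18.
        Visit 13.
      At 16: no right child.
      Visit 16.
    At 20: go right to 10.
      10 is a leaf — visit 10.
    Visit 20.
  At 36: go right to 27.
    At 27: go left to 37.
      At 37: go left to 25.
        At 25: go left to 35.
          At 35: go left to 39.
            39 is a leaf — visit 39.
          At 35: no right child.
          Visit 35.
        At 25: no right child.
        Visit 25.
      At 37: go right to 12.
        12 is a leaf — visit 12.
      Visit 37.
    At 27: go right to 24.
      24 is a leaf — visit 24.
    Visit 27.
  Visit 36.
Visit 21.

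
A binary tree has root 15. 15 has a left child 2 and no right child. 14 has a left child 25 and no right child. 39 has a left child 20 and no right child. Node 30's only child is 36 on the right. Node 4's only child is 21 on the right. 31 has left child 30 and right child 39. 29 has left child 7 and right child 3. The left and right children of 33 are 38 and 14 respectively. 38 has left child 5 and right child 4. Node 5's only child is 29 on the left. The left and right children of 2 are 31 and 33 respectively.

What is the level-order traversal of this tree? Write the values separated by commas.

15, 2, 31, 33, 30, 39, 38, 14, 36, 20, 5, 4, 25, 29, 21, 7, 3

Level-order visits nodes level by level from the root, left to right within each level.
Level 0: 15
Level 1: 2
Level 2: 31, 33
Level 3: 30, 39, 38, 14
Level 4: 36, 20, 5, 4, 25
Level 5: 29, 21
Level 6: 7, 3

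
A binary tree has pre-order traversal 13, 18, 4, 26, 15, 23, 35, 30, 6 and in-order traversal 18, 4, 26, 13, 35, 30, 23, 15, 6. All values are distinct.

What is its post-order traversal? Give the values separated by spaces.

The first element of pre-order is the root; it splits in-order into left and right subtrees.
Root 13: left subtree has 3 nodes {18, 4, 26}, right has 5 {35, 30, 23, 15, 6}.
  Root 18: left subtree has 0 nodes { }, right has 2 {4, 26}.
    Root 4: left subtree has 0 nodes { }, right has 1 {26}.
  Root 15: left subtree has 3 nodes {35, 30, 23}, right has 1 {6}.
    Root 23: left subtree has 2 nodes {35, 30}, right has 0 { }.
      Root 35: left subtree has 0 nodes { }, right has 1 {30}.

26 4 18 30 35 23 6 15 13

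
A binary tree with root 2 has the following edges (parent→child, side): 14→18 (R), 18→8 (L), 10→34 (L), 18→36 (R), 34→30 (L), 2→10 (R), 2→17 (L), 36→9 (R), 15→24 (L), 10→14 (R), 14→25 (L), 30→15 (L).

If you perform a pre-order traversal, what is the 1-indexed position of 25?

9

Pre-order visits the node, then its left subtree, then its right subtree.
Visit 2.
At 2: go left to 17.
  17 is a leaf — visit 17.
At 2: go right to 10.
  Visit 10.
  At 10: go left to 34.
    Visit 34.
    At 34: go left to 30.
      Visit 30.
      At 30: go left to 15.
        Visit 15.
        At 15: go left to 24.
          24 is a leaf — visit 24.
        At 15: no right child.
      At 30: no right child.
    At 34: no right child.
  At 10: go right to 14.
    Visit 14.
    At 14: go left to 25.
      25 is a leaf — visit 25.
    At 14: go right to 18.
      Visit 18.
      At 18: go left to 8.
        8 is a leaf — visit 8.
      At 18: go right to 36.
        Visit 36.
        At 36: no left child.
        At 36: go right to 9.
          9 is a leaf — visit 9.
Full pre-order sequence: 2, 17, 10, 34, 30, 15, 24, 14, 25, 18, 8, 36, 9.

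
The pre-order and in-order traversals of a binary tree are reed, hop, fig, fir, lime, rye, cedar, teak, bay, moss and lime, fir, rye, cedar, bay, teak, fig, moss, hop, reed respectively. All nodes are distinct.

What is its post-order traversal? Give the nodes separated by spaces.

The first element of pre-order is the root; it splits in-order into left and right subtrees.
Root reed: left subtree has 9 nodes {lime, fir, rye, cedar, bay, teak, fig, moss, hop}, right has 0 { }.
  Root hop: left subtree has 8 nodes {lime, fir, rye, cedar, bay, teak, fig, moss}, right has 0 { }.
    Root fig: left subtree has 6 nodes {lime, fir, rye, cedar, bay, teak}, right has 1 {moss}.
      Root fir: left subtree has 1 node {lime}, right has 4 {rye, cedar, bay, teak}.
        Root rye: left subtree has 0 nodes { }, right has 3 {cedar, bay, teak}.
          Root cedar: left subtree has 0 nodes { }, right has 2 {bay, teak}.
            Root teak: left subtree has 1 node {bay}, right has 0 { }.

lime bay teak cedar rye fir moss fig hop reed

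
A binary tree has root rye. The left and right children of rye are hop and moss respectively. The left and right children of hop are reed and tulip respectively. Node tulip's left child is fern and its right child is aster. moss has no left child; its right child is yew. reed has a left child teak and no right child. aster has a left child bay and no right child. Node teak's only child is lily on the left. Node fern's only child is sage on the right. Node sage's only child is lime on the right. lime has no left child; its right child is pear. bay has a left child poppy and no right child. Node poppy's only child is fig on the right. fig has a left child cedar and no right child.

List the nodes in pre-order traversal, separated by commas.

Pre-order visits the node, then its left subtree, then its right subtree.
Visit rye.
At rye: go left to hop.
  Visit hop.
  At hop: go left to reed.
    Visit reed.
    At reed: go left to teak.
      Visit teak.
      At teak: go left to lily.
        lily is a leaf — visit lily.
      At teak: no right child.
    At reed: no right child.
  At hop: go right to tulip.
    Visit tulip.
    At tulip: go left to fern.
      Visit fern.
      At fern: no left child.
      At fern: go right to sage.
        Visit sage.
        At sage: no left child.
        At sage: go right to lime.
          Visit lime.
          At lime: no left child.
          At lime: go right to pear.
            pear is a leaf — visit pear.
    At tulip: go right to aster.
      Visit aster.
      At aster: go left to bay.
        Visit bay.
        At bay: go left to poppy.
          Visit poppy.
          At poppy: no left child.
          At poppy: go right to fig.
            Visit fig.
            At fig: go left to cedar.
              cedar is a leaf — visit cedar.
            At fig: no right child.
        At bay: no right child.
      At aster: no right child.
At rye: go right to moss.
  Visit moss.
  At moss: no left child.
  At moss: go right to yew.
    yew is a leaf — visit yew.

rye, hop, reed, teak, lily, tulip, fern, sage, lime, pear, aster, bay, poppy, fig, cedar, moss, yew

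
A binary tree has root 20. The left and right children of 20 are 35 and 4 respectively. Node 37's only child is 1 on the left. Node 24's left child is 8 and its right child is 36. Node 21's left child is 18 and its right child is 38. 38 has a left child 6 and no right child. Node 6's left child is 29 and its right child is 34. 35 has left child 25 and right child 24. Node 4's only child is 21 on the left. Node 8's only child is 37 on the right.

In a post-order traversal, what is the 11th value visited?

Post-order visits the left subtree, then the right subtree, then the node.
At 20: go left to 35.
  At 35: go left to 25.
    25 is a leaf — visit 25.
  At 35: go right to 24.
    At 24: go left to 8.
      At 8: no left child.
      At 8: go right to 37.
        At 37: go left to 1.
          1 is a leaf — visit 1.
        At 37: no right child.
        Visit 37.
      Visit 8.
    At 24: go right to 36.
      36 is a leaf — visit 36.
    Visit 24.
  Visit 35.
At 20: go right to 4.
  At 4: go left to 21.
    At 21: go left to 18.
      18 is a leaf — visit 18.
    At 21: go right to 38.
      At 38: go left to 6.
        At 6: go left to 29.
          29 is a leaf — visit 29.
        At 6: go right to 34.
          34 is a leaf — visit 34.
        Visit 6.
      At 38: no right child.
      Visit 38.
    Visit 21.
  At 4: no right child.
  Visit 4.
Visit 20.
Full post-order sequence: 25, 1, 37, 8, 36, 24, 35, 18, 29, 34, 6, 38, 21, 4, 20.

6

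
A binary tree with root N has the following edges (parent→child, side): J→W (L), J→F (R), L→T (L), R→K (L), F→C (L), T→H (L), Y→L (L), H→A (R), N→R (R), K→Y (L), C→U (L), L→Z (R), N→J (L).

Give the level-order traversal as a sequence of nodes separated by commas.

Level-order visits nodes level by level from the root, left to right within each level.
Level 0: N
Level 1: J, R
Level 2: W, F, K
Level 3: C, Y
Level 4: U, L
Level 5: T, Z
Level 6: H
Level 7: A

N, J, R, W, F, K, C, Y, U, L, T, Z, H, A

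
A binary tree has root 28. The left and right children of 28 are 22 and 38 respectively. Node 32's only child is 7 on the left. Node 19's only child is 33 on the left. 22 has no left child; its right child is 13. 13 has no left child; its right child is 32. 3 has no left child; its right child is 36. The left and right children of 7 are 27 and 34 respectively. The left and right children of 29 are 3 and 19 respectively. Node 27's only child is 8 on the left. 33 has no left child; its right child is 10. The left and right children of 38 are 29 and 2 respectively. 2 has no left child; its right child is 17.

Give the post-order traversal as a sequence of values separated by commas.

8, 27, 34, 7, 32, 13, 22, 36, 3, 10, 33, 19, 29, 17, 2, 38, 28

Post-order visits the left subtree, then the right subtree, then the node.
At 28: go left to 22.
  At 22: no left child.
  At 22: go right to 13.
    At 13: no left child.
    At 13: go right to 32.
      At 32: go left to 7.
        At 7: go left to 27.
          At 27: go left to 8.
            8 is a leaf — visit 8.
          At 27: no right child.
          Visit 27.
        At 7: go right to 34.
          34 is a leaf — visit 34.
        Visit 7.
      At 32: no right child.
      Visit 32.
    Visit 13.
  Visit 22.
At 28: go right to 38.
  At 38: go left to 29.
    At 29: go left to 3.
      At 3: no left child.
      At 3: go right to 36.
        36 is a leaf — visit 36.
      Visit 3.
    At 29: go right to 19.
      At 19: go left to 33.
        At 33: no left child.
        At 33: go right to 10.
          10 is a leaf — visit 10.
        Visit 33.
      At 19: no right child.
      Visit 19.
    Visit 29.
  At 38: go right to 2.
    At 2: no left child.
    At 2: go right to 17.
      17 is a leaf — visit 17.
    Visit 2.
  Visit 38.
Visit 28.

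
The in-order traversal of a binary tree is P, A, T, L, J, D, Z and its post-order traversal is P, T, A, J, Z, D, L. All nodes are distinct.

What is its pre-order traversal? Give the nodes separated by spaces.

L A P T D J Z

The last element of post-order is the root; it splits in-order into left and right subtrees.
Root L: left subtree has 3 nodes {P, A, T}, right has 3 {J, D, Z}.
  Root A: left subtree has 1 node {P}, right has 1 {T}.
  Root D: left subtree has 1 node {J}, right has 1 {Z}.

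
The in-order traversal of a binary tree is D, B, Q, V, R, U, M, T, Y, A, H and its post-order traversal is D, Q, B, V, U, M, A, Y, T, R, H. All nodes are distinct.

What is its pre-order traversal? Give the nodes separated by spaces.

The last element of post-order is the root; it splits in-order into left and right subtrees.
Root H: left subtree has 10 nodes {D, B, Q, V, R, U, M, T, Y, A}, right has 0 { }.
  Root R: left subtree has 4 nodes {D, B, Q, V}, right has 5 {U, M, T, Y, A}.
    Root V: left subtree has 3 nodes {D, B, Q}, right has 0 { }.
      Root B: left subtree has 1 node {D}, right has 1 {Q}.
    Root T: left subtree has 2 nodes {U, M}, right has 2 {Y, A}.
      Root M: left subtree has 1 node {U}, right has 0 { }.
      Root Y: left subtree has 0 nodes { }, right has 1 {A}.

H R V B D Q T M U Y A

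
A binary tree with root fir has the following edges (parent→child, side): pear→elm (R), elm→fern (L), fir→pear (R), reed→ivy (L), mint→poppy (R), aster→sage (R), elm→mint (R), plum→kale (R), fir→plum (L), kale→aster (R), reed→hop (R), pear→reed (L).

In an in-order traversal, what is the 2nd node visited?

kale

In-order visits the left subtree, then the node, then the right subtree.
At fir: go left to plum.
  At plum: no left child.
  Visit plum.
  At plum: go right to kale.
    At kale: no left child.
    Visit kale.
    At kale: go right to aster.
      At aster: no left child.
      Visit aster.
      At aster: go right to sage.
        sage is a leaf — visit sage.
Visit fir.
At fir: go right to pear.
  At pear: go left to reed.
    At reed: go left to ivy.
      ivy is a leaf — visit ivy.
    Visit reed.
    At reed: go right to hop.
      hop is a leaf — visit hop.
  Visit pear.
  At pear: go right to elm.
    At elm: go left to fern.
      fern is a leaf — visit fern.
    Visit elm.
    At elm: go right to mint.
      At mint: no left child.
      Visit mint.
      At mint: go right to poppy.
        poppy is a leaf — visit poppy.
Full in-order sequence: plum, kale, aster, sage, fir, ivy, reed, hop, pear, fern, elm, mint, poppy.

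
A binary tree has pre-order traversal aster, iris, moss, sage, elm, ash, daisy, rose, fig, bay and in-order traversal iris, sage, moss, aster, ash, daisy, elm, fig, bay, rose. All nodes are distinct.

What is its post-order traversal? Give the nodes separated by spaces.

sage moss iris daisy ash bay fig rose elm aster

The first element of pre-order is the root; it splits in-order into left and right subtrees.
Root aster: left subtree has 3 nodes {iris, sage, moss}, right has 6 {ash, daisy, elm, fig, bay, rose}.
  Root iris: left subtree has 0 nodes { }, right has 2 {sage, moss}.
    Root moss: left subtree has 1 node {sage}, right has 0 { }.
  Root elm: left subtree has 2 nodes {ash, daisy}, right has 3 {fig, bay, rose}.
    Root ash: left subtree has 0 nodes { }, right has 1 {daisy}.
    Root rose: left subtree has 2 nodes {fig, bay}, right has 0 { }.
      Root fig: left subtree has 0 nodes { }, right has 1 {bay}.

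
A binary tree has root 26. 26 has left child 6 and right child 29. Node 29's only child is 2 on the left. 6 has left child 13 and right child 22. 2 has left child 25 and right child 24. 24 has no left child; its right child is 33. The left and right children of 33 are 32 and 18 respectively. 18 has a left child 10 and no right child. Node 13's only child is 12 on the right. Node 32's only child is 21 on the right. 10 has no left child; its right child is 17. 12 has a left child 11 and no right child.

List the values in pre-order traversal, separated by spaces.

Pre-order visits the node, then its left subtree, then its right subtree.
Visit 26.
At 26: go left to 6.
  Visit 6.
  At 6: go left to 13.
    Visit 13.
    At 13: no left child.
    At 13: go right to 12.
      Visit 12.
      At 12: go left to 11.
        11 is a leaf — visit 11.
      At 12: no right child.
  At 6: go right to 22.
    22 is a leaf — visit 22.
At 26: go right to 29.
  Visit 29.
  At 29: go left to 2.
    Visit 2.
    At 2: go left to 25.
      25 is a leaf — visit 25.
    At 2: go right to 24.
      Visit 24.
      At 24: no left child.
      At 24: go right to 33.
        Visit 33.
        At 33: go left to 32.
          Visit 32.
          At 32: no left child.
          At 32: go right to 21.
            21 is a leaf — visit 21.
        At 33: go right to 18.
          Visit 18.
          At 18: go left to 10.
            Visit 10.
            At 10: no left child.
            At 10: go right to 17.
              17 is a leaf — visit 17.
          At 18: no right child.
  At 29: no right child.

26 6 13 12 11 22 29 2 25 24 33 32 21 18 10 17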